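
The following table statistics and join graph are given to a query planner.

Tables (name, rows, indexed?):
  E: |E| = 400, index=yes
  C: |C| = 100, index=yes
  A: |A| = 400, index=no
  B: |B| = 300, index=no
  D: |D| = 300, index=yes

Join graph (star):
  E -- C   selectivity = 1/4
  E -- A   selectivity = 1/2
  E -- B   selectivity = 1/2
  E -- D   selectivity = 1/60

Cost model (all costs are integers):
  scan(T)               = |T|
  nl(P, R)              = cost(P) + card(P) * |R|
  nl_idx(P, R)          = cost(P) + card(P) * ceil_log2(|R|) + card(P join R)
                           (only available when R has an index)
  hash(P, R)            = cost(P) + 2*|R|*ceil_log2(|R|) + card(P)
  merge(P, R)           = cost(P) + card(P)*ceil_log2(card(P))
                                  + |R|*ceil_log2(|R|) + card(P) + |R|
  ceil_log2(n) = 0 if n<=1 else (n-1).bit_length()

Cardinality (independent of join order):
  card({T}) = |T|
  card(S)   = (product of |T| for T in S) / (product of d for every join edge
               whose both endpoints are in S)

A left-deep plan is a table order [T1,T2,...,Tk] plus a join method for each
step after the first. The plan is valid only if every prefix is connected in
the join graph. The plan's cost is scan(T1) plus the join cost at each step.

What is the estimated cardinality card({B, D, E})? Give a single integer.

Tables in S: B(300), D(300), E(400)
Edges inside S: E-B(d=2), E-D(d=60)
numerator = 300 * 300 * 400 = 36000000
denominator = 2 * 60 = 120
card(S) = 36000000 / 120 = 300000

300000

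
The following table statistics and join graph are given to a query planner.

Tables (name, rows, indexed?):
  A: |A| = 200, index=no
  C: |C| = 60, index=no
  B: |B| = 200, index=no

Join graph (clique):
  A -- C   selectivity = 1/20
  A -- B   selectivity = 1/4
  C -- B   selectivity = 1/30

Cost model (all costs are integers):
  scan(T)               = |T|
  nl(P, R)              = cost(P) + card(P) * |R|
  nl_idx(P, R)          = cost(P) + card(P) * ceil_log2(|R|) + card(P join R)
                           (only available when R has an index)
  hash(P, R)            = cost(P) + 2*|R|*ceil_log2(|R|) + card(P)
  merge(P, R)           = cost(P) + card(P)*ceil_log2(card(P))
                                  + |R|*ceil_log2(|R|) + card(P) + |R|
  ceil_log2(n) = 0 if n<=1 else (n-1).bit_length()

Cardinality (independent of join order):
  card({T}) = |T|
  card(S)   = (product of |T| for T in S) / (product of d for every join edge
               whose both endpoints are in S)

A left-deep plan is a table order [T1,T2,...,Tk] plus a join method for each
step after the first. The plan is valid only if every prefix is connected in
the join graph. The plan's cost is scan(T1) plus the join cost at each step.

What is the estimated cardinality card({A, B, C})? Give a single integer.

1000

Tables in S: A(200), B(200), C(60)
Edges inside S: A-C(d=20), A-B(d=4), C-B(d=30)
numerator = 200 * 200 * 60 = 2400000
denominator = 20 * 4 * 30 = 2400
card(S) = 2400000 / 2400 = 1000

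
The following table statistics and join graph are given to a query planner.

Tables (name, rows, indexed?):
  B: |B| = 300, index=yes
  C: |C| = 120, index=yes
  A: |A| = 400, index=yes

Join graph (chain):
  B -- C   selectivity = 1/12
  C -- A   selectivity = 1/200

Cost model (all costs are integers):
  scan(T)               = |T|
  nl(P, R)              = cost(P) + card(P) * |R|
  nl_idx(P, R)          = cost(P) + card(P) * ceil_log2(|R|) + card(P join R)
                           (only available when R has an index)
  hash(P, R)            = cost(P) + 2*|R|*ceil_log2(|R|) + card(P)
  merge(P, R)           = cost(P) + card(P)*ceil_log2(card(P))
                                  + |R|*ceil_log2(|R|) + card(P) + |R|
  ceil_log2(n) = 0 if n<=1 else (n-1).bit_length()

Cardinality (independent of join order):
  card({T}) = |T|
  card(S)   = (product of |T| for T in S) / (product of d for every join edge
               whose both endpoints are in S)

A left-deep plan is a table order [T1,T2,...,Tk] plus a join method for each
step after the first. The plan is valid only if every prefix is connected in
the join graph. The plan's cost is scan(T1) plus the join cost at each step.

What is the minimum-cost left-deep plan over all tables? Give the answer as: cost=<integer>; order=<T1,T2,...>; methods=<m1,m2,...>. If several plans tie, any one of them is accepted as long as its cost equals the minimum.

Selinger DP (subsets sized 1..n):
  {B}: scan cost=300, card=300
  {C}: scan cost=120, card=120
  {A}: scan cost=400, card=400
  {BC}: card=3000; try (C,hash)→2280, (B,merge)→4080, (B,nl_idx)→4200, (C,merge)→4260, (C,nl_idx)→5400, (B,hash)→5640 …(+2); best=2280 via (C,hash)
  {AC}: card=240; try (A,nl_idx)→1440, (C,hash)→2480, (C,nl_idx)→3440, (A,merge)→5080, (C,merge)→5360, (A,hash)→7440 …(+2); best=1440 via (A,nl_idx)
  {ABC}: card=6000; try (B,merge)→6600, (B,hash)→7080, (B,nl_idx)→9600, (A,hash)→12480, (A,nl_idx)→35280, (A,merge)→45280 …(+2); best=6600 via (B,merge)

cost=6600; order=C,A,B; methods=nl_idx,merge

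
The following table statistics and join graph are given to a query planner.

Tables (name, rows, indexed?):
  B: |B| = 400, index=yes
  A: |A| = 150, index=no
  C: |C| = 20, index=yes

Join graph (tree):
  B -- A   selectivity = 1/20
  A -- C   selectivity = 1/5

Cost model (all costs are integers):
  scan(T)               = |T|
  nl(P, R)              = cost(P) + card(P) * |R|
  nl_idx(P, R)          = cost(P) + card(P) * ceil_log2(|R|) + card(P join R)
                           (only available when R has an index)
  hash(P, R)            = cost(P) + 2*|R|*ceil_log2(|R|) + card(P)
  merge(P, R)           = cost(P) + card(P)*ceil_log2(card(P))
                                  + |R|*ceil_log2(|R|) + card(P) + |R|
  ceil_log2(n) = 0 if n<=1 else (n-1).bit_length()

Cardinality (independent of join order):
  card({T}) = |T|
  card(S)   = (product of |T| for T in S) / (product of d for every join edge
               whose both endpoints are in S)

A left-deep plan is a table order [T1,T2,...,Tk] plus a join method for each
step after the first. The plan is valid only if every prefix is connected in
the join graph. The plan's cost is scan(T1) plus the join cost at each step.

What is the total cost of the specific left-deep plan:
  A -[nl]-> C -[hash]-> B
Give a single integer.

step 1: scan A: cost=150, card=150
step 2: join C via nl
    card(P join C) = 150*20/(5) = 600
    cost = 150 + 150*20 = 3150
step 3: join B via hash
    card(P join B) = 600*400/(20) = 12000
    cost = 3150 + 2*400*9 + 600 = 10950

10950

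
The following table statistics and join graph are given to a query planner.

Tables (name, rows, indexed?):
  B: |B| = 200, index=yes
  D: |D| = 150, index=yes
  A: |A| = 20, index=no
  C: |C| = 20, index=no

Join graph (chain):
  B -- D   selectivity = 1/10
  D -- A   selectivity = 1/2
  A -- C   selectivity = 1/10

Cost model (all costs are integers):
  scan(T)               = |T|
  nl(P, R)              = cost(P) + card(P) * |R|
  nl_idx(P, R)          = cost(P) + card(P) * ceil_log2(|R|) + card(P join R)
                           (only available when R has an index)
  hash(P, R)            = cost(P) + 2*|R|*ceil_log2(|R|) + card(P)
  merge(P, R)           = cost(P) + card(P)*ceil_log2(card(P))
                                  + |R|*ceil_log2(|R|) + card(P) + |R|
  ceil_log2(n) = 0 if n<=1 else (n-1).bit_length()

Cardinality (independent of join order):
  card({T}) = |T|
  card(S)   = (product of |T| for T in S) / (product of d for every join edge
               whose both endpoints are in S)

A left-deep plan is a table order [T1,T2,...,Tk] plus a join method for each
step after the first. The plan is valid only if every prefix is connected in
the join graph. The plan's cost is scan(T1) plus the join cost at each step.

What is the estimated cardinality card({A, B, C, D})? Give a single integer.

Tables in S: A(20), B(200), C(20), D(150)
Edges inside S: B-D(d=10), D-A(d=2), A-C(d=10)
numerator = 20 * 200 * 20 * 150 = 12000000
denominator = 10 * 2 * 10 = 200
card(S) = 12000000 / 200 = 60000

60000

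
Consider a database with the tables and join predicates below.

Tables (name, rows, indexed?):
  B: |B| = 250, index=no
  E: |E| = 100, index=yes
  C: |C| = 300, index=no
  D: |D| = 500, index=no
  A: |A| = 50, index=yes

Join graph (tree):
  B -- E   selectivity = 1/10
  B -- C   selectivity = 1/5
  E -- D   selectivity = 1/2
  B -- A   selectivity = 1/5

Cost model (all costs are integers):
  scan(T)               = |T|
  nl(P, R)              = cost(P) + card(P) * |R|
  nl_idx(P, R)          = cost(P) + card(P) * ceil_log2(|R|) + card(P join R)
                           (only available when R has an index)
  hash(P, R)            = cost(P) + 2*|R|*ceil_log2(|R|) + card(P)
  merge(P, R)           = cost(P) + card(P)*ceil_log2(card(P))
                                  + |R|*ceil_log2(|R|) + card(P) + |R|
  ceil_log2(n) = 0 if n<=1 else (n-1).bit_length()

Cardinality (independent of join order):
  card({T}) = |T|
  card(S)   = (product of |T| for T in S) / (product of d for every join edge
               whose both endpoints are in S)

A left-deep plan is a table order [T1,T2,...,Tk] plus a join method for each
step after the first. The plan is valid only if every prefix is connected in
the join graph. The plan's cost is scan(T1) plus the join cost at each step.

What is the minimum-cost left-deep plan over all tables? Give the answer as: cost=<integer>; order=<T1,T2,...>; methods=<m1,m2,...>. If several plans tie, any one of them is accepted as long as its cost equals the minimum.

cost=1544400; order=B,A,E,C,D; methods=hash,hash,hash,hash

Selinger DP (subsets sized 1..n):
  {B}: scan cost=250, card=250
  {E}: scan cost=100, card=100
  {C}: scan cost=300, card=300
  {D}: scan cost=500, card=500
  {A}: scan cost=50, card=50
  {BE}: card=2500; try (E,hash)→1900, (B,merge)→3150, (E,merge)→3300, (B,hash)→4200, (E,nl_idx)→4500, (B,nl)→25100 …(+1); best=1900 via (E,hash)
  {BC}: card=15000; try (B,hash)→4600, (C,merge)→5500, (B,merge)→5550, (C,hash)→5900, (C,nl)→75250, (B,nl)→75300; best=4600 via (B,hash)
  {AB}: card=2500; try (A,hash)→1100, (B,merge)→2650, (A,merge)→2850, (B,hash)→4100, (A,nl_idx)→4250, (B,nl)→12550 …(+1); best=1100 via (A,hash)
  {DE}: card=25000; try (E,hash)→2400, (D,merge)→5900, (E,merge)→6300, (D,hash)→9200, (E,nl_idx)→29000, (D,nl)→50100 …(+1); best=2400 via (E,hash)
  {BCE}: card=150000; try (C,hash)→9800, (E,hash)→21000, (C,merge)→37400, (E,merge)→230400, (E,nl_idx)→259600, (C,nl)→751900 …(+1); best=9800 via (C,hash)
  {BDE}: card=625000; try (D,hash)→13400, (B,hash)→31400, (D,merge)→39400, (B,merge)→404650, (D,nl)→1251900, (B,nl)→6252400; best=13400 via (D,hash)
  {ABE}: card=25000; try (E,hash)→5000, (A,hash)→5000, (E,merge)→34400, (A,merge)→34750, (A,nl_idx)→41900, (E,nl_idx)→43600 …(+2); best=5000 via (E,hash)
  {ABC}: card=150000; try (C,hash)→9000, (A,hash)→20200, (C,merge)→36600, (A,merge)→229950, (A,nl_idx)→244600, (C,nl)→751100 …(+1); best=9000 via (C,hash)
  {BCDE}: card=37500000; try (D,hash)→168800, (C,hash)→643800, (D,merge)→2864800, (C,merge)→13141400, (D,nl)→75009800, (C,nl)→187513400; best=168800 via (D,hash)
  {ABCE}: card=1500000; try (C,hash)→35400, (E,hash)→160400, (A,hash)→160400, (C,merge)→408000, (A,nl_idx)→2409800, (E,nl_idx)→2559000 …(+5); best=35400 via (C,hash)
  {ABDE}: card=6250000; try (D,hash)→39000, (D,merge)→410000, (A,hash)→639000, (A,nl_idx)→10013400, (D,nl)→12505000, (A,merge)→13138750 …(+1); best=39000 via (D,hash)
  {ABCDE}: card=375000000; try (D,hash)→1544400, (C,hash)→6294400, (D,merge)→33040400, (A,hash)→37669400, (C,merge)→150042000, (A,nl_idx)→600168800 …(+4); best=1544400 via (D,hash)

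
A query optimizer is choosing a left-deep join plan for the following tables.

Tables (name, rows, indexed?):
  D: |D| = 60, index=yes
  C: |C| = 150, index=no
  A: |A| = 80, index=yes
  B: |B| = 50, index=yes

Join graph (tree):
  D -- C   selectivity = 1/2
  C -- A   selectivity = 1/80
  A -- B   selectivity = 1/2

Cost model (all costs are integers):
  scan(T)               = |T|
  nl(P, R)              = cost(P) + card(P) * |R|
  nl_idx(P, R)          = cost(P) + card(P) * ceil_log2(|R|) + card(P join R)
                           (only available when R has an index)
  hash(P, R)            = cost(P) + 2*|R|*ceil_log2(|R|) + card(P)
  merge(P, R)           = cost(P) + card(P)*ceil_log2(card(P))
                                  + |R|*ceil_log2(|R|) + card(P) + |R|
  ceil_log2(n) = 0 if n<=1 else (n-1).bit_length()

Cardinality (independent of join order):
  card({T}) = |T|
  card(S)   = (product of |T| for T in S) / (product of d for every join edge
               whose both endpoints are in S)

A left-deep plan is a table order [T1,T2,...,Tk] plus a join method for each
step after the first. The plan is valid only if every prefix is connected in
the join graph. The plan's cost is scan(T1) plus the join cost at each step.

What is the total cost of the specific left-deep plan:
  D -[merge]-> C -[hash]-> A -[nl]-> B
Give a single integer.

step 1: scan D: cost=60, card=60
step 2: join C via merge
    card(P join C) = 60*150/(2) = 4500
    cost = 60 + 60*6 + 150*8 + 60 + 150 = 1830
step 3: join A via hash
    card(P join A) = 4500*80/(80) = 4500
    cost = 1830 + 2*80*7 + 4500 = 7450
step 4: join B via nl
    card(P join B) = 4500*50/(2) = 112500
    cost = 7450 + 4500*50 = 232450

232450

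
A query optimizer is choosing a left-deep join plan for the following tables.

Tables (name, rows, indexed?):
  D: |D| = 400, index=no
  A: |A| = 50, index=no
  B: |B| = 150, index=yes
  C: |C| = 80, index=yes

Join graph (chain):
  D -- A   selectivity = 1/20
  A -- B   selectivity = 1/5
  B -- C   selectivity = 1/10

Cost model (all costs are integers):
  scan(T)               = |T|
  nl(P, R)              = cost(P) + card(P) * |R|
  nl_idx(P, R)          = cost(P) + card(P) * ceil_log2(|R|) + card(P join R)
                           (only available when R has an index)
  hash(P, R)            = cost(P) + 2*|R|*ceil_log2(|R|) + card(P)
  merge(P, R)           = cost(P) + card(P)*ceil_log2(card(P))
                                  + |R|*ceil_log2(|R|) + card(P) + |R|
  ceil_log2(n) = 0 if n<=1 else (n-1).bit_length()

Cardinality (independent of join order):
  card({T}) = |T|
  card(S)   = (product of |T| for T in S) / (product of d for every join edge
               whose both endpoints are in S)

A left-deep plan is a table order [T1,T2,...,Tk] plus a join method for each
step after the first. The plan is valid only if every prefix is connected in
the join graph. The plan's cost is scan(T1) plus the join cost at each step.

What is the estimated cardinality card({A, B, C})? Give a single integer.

12000

Tables in S: A(50), B(150), C(80)
Edges inside S: A-B(d=5), B-C(d=10)
numerator = 50 * 150 * 80 = 600000
denominator = 5 * 10 = 50
card(S) = 600000 / 50 = 12000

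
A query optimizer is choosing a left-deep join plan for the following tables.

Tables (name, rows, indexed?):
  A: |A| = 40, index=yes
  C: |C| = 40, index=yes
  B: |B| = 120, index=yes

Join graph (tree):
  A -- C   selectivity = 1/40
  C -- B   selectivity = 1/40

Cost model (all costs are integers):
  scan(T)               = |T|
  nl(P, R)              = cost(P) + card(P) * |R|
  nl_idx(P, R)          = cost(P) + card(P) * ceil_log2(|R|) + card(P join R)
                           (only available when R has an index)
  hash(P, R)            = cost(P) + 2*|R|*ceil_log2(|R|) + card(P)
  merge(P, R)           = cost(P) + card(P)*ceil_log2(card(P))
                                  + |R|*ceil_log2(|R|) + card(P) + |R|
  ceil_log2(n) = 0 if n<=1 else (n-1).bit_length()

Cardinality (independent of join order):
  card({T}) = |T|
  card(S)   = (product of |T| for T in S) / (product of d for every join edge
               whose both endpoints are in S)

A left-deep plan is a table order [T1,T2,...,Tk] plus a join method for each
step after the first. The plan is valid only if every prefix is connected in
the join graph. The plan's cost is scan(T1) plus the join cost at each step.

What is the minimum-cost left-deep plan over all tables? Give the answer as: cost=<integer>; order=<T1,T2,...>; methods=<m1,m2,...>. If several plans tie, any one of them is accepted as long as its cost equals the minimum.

cost=720; order=A,C,B; methods=nl_idx,nl_idx

Selinger DP (subsets sized 1..n):
  {A}: scan cost=40, card=40
  {C}: scan cost=40, card=40
  {B}: scan cost=120, card=120
  {AC}: card=40; try (C,nl_idx)→320, (A,nl_idx)→320, (C,hash)→560, (A,hash)→560, (C,merge)→600, (A,merge)→600 …(+2); best=320 via (C,nl_idx)
  {BC}: card=120; try (B,nl_idx)→440, (C,hash)→720, (C,nl_idx)→960, (B,merge)→1280, (C,merge)→1360, (B,hash)→1760 …(+2); best=440 via (B,nl_idx)
  {ABC}: card=120; try (B,nl_idx)→720, (A,hash)→1040, (A,nl_idx)→1280, (B,merge)→1560, (A,merge)→1680, (B,hash)→2040 …(+2); best=720 via (B,nl_idx)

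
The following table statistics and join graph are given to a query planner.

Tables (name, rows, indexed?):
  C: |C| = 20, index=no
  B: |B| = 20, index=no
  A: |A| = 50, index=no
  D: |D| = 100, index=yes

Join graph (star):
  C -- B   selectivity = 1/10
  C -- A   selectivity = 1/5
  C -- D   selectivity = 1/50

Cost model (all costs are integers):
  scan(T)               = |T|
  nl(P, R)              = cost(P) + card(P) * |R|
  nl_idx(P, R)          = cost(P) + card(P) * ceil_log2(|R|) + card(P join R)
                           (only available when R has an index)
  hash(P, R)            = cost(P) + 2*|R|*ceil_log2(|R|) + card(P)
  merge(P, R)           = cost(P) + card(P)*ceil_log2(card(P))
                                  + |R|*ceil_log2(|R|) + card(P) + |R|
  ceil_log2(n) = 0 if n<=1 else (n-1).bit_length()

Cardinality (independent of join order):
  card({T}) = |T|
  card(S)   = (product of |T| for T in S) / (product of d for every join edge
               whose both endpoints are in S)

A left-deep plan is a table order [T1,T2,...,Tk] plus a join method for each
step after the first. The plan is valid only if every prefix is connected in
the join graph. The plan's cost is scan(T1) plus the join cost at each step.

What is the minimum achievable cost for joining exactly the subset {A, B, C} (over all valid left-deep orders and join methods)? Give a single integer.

Selinger DP over subsets of {A,B,C}:
  {C}: scan cost=20, card=20
  {B}: scan cost=20, card=20
  {A}: scan cost=50, card=50
  {BC}: card=40; try (C,hash)→240, (B,hash)→240, (C,merge)→260, (B,merge)→260, (C,nl)→420, (B,nl)→420; best=240 via (C,hash)
  {AC}: card=200; try (C,hash)→300, (A,merge)→490, (C,merge)→520, (A,hash)→640, (A,nl)→1020, (C,nl)→1050; best=300 via (C,hash)
  {ABC}: card=400; try (B,hash)→700, (A,merge)→870, (A,hash)→880, (B,merge)→2220, (A,nl)→2240, (B,nl)→4300; best=700 via (B,hash)

700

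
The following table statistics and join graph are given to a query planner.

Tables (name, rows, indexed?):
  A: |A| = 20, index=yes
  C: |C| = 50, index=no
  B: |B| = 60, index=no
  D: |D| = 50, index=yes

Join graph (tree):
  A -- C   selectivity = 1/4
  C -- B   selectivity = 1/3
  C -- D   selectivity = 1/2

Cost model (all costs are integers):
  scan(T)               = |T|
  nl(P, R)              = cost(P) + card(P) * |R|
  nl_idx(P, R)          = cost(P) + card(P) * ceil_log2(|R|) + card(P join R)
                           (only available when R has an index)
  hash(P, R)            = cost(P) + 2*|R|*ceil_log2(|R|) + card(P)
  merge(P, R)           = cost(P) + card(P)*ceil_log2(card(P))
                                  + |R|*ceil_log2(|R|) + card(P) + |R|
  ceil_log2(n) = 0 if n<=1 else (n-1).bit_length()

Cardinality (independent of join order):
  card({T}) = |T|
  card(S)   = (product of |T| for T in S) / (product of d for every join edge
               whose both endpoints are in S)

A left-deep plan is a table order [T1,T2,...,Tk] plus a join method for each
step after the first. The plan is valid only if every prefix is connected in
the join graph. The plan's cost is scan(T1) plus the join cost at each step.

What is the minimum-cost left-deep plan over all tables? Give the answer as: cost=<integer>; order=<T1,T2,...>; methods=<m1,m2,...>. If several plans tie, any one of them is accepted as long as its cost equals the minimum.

cost=6870; order=C,A,B,D; methods=hash,hash,hash

Selinger DP (subsets sized 1..n):
  {A}: scan cost=20, card=20
  {C}: scan cost=50, card=50
  {B}: scan cost=60, card=60
  {D}: scan cost=50, card=50
  {AC}: card=250; try (A,hash)→300, (C,merge)→490, (A,merge)→520, (A,nl_idx)→550, (C,hash)→640, (C,nl)→1020 …(+1); best=300 via (A,hash)
  {BC}: card=1000; try (C,hash)→720, (B,hash)→820, (B,merge)→820, (C,merge)→830, (B,nl)→3050, (C,nl)→3060; best=720 via (C,hash)
  {CD}: card=1250; try (D,hash)→700, (C,hash)→700, (D,merge)→750, (C,merge)→750, (D,nl_idx)→1600, (D,nl)→2550 …(+1); best=700 via (D,hash)
  {ABC}: card=5000; try (B,hash)→1270, (A,hash)→1920, (B,merge)→2970, (A,nl_idx)→10720, (A,merge)→11840, (B,nl)→15300 …(+1); best=1270 via (B,hash)
  {ACD}: card=6250; try (D,hash)→1150, (A,hash)→2150, (D,merge)→2900, (D,nl_idx)→8050, (D,nl)→12800, (A,nl_idx)→13200 …(+2); best=1150 via (D,hash)
  {BCD}: card=25000; try (D,hash)→2320, (B,hash)→2670, (D,merge)→12070, (B,merge)→16120, (D,nl_idx)→31720, (D,nl)→50720 …(+1); best=2320 via (D,hash)
  {ABCD}: card=125000; try (D,hash)→6870, (B,hash)→8120, (A,hash)→27520, (D,merge)→71620, (B,merge)→89070, (D,nl_idx)→156270 …(+5); best=6870 via (D,hash)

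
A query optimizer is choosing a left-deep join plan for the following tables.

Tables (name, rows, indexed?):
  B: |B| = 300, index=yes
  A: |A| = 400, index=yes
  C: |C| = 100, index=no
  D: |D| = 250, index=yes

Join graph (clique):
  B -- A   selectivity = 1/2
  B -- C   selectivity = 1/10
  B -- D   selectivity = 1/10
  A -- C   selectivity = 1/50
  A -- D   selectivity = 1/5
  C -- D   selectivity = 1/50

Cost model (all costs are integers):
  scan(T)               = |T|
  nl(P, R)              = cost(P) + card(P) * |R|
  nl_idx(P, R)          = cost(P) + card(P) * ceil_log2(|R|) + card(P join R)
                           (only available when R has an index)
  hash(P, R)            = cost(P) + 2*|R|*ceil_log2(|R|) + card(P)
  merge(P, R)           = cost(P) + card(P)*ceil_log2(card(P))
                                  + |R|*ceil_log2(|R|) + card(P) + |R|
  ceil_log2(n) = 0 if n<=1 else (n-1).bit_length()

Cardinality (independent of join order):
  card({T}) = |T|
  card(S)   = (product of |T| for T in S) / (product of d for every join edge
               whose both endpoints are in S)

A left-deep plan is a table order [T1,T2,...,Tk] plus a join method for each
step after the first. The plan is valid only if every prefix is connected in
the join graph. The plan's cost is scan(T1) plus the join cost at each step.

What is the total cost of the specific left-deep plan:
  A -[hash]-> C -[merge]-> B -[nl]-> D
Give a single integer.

step 1: scan A: cost=400, card=400
step 2: join C via hash
    card(P join C) = 400*100/(50) = 800
    cost = 400 + 2*100*7 + 400 = 2200
step 3: join B via merge
    card(P join B) = 800*300/(2*10) = 12000
    cost = 2200 + 800*10 + 300*9 + 800 + 300 = 14000
step 4: join D via nl
    card(P join D) = 12000*250/(10*5*50) = 1200
    cost = 14000 + 12000*250 = 3014000

3014000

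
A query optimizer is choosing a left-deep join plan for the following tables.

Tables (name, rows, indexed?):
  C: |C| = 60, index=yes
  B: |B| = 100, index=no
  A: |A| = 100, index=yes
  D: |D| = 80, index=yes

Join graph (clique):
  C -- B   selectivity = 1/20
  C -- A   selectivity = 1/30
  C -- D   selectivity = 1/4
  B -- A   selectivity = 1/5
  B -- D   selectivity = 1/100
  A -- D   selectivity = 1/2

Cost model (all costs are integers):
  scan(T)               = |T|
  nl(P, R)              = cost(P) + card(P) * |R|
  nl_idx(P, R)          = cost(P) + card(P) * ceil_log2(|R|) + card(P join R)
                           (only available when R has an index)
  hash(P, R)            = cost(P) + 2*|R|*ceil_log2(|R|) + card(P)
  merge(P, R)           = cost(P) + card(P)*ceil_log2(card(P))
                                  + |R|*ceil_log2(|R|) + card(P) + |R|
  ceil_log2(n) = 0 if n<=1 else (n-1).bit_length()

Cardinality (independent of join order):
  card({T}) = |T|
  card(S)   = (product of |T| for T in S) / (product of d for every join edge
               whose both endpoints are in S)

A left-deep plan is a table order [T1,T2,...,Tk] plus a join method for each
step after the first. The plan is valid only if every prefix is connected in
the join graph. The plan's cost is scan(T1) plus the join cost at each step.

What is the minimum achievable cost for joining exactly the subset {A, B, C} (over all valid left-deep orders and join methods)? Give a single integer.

2280

Selinger DP over subsets of {A,B,C}:
  {C}: scan cost=60, card=60
  {B}: scan cost=100, card=100
  {A}: scan cost=100, card=100
  {BC}: card=300; try (C,hash)→920, (C,nl_idx)→1000, (B,merge)→1280, (C,merge)→1320, (B,hash)→1520, (B,nl)→6060 …(+1); best=920 via (C,hash)
  {AC}: card=200; try (A,nl_idx)→680, (C,nl_idx)→900, (C,hash)→920, (A,merge)→1280, (C,merge)→1320, (A,hash)→1520 …(+2); best=680 via (A,nl_idx)
  {AB}: card=2000; try (B,hash)→1600, (A,hash)→1600, (B,merge)→1700, (A,merge)→1700, (A,nl_idx)→2800, (B,nl)→10100 …(+1); best=1600 via (B,hash)
  {ABC}: card=200; try (B,hash)→2280, (A,hash)→2620, (A,nl_idx)→3220, (B,merge)→3280, (C,hash)→4320, (A,merge)→4720 …(+5); best=2280 via (B,hash)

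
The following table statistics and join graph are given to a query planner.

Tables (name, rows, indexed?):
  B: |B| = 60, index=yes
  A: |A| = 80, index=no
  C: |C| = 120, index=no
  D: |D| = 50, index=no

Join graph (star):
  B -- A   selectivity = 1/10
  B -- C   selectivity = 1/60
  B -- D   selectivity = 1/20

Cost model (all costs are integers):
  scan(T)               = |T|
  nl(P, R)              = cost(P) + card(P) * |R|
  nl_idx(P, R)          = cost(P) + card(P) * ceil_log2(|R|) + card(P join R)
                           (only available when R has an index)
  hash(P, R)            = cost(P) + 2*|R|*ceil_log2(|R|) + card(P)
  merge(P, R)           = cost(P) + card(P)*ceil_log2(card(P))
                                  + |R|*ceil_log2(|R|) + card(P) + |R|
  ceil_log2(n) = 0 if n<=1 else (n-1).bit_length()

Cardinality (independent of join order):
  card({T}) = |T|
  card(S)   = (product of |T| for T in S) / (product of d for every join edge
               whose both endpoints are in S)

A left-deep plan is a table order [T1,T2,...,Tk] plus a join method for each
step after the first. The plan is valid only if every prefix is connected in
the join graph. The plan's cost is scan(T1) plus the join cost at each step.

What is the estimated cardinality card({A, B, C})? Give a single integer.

960

Tables in S: A(80), B(60), C(120)
Edges inside S: B-A(d=10), B-C(d=60)
numerator = 80 * 60 * 120 = 576000
denominator = 10 * 60 = 600
card(S) = 576000 / 600 = 960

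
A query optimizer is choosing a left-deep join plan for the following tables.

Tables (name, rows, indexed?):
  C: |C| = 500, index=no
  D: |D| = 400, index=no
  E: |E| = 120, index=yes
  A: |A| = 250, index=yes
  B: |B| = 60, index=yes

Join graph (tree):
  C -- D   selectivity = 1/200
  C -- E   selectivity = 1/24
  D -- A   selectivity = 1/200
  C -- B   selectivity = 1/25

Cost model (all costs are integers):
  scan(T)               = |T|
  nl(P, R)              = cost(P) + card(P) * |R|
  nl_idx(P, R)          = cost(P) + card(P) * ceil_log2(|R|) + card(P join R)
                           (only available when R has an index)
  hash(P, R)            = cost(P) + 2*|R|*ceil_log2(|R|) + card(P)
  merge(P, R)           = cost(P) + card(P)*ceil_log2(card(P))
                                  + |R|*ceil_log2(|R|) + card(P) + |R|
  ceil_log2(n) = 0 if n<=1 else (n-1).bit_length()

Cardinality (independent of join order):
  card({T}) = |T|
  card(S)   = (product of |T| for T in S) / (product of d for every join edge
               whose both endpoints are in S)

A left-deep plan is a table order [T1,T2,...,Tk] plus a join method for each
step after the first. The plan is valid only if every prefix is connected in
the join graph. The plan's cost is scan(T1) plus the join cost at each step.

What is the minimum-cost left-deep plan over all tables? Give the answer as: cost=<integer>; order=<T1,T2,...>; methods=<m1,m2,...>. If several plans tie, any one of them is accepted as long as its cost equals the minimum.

Selinger DP (subsets sized 1..n):
  {C}: scan cost=500, card=500
  {D}: scan cost=400, card=400
  {E}: scan cost=120, card=120
  {A}: scan cost=250, card=250
  {B}: scan cost=60, card=60
  {CD}: card=1000; try (D,hash)→8200, (C,merge)→9400, (D,merge)→9500, (C,hash)→9800, (C,nl)→200400, (D,nl)→200500; best=8200 via (D,hash)
  {CE}: card=2500; try (E,hash)→2680, (C,merge)→6080, (E,merge)→6460, (E,nl_idx)→6500, (C,hash)→9240, (C,nl)→60120 …(+1); best=2680 via (E,hash)
  {BC}: card=1200; try (B,hash)→1720, (B,nl_idx)→4700, (C,merge)→5480, (B,merge)→5920, (C,hash)→9120, (C,nl)→30060 …(+1); best=1720 via (B,hash)
  {AD}: card=500; try (A,nl_idx)→4100, (A,hash)→4800, (D,merge)→6500, (A,merge)→6650, (D,hash)→7700, (D,nl)→100250 …(+1); best=4100 via (A,nl_idx)
  {CDE}: card=5000; try (E,hash)→10880, (D,hash)→12380, (E,merge)→20160, (E,nl_idx)→20200, (D,merge)→39180, (E,nl)→128200 …(+1); best=10880 via (E,hash)
  {ACD}: card=1250; try (A,hash)→13200, (C,hash)→13600, (C,merge)→14100, (A,nl_idx)→17450, (A,merge)→21450, (C,nl)→254100 …(+1); best=13200 via (A,hash)
  {BCD}: card=2400; try (B,hash)→9920, (D,hash)→10120, (B,nl_idx)→16600, (B,merge)→19620, (D,merge)→20120, (B,nl)→68200 …(+1); best=9920 via (B,hash)
  {BCE}: card=6000; try (E,hash)→4600, (B,hash)→5900, (E,nl_idx)→16120, (E,merge)→17080, (B,nl_idx)→23680, (B,merge)→35600 …(+2); best=4600 via (E,hash)
  {ACDE}: card=6250; try (E,hash)→16130, (A,hash)→19880, (E,nl_idx)→28200, (E,merge)→29160, (A,nl_idx)→57130, (A,merge)→83130 …(+2); best=16130 via (E,hash)
  {BCDE}: card=12000; try (E,hash)→14000, (B,hash)→16600, (D,hash)→17800, (E,nl_idx)→38720, (E,merge)→42080, (B,nl_idx)→52880 …(+5); best=14000 via (E,hash)
  {ABCD}: card=3000; try (B,hash)→15170, (A,hash)→16320, (B,nl_idx)→23700, (B,merge)→28620, (A,nl_idx)→32120, (A,merge)→43370 …(+2); best=15170 via (B,hash)
  {ABCDE}: card=15000; try (E,hash)→19850, (B,hash)→23100, (A,hash)→30000, (E,nl_idx)→51170, (E,merge)→55130, (B,nl_idx)→68630 …(+6); best=19850 via (E,hash)

cost=19850; order=C,D,A,B,E; methods=hash,hash,hash,hash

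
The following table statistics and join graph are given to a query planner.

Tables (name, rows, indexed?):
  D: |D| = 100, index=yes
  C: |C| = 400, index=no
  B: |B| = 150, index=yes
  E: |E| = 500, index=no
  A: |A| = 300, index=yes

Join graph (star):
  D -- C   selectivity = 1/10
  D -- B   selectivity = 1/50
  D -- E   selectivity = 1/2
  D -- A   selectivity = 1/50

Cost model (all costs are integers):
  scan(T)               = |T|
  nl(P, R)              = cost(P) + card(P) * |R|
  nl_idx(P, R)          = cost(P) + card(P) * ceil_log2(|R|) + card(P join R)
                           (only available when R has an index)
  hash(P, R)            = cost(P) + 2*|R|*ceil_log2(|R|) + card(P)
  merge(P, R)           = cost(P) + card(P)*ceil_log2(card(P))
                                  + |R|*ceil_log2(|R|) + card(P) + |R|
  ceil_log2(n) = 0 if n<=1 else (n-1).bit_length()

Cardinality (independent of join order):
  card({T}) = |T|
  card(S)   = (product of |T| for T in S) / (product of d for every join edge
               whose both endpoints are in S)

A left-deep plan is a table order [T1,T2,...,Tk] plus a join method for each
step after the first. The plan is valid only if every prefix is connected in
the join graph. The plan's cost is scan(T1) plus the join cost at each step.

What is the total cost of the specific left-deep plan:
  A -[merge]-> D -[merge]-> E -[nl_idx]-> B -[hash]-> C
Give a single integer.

step 1: scan A: cost=300, card=300
step 2: join D via merge
    card(P join D) = 300*100/(50) = 600
    cost = 300 + 300*9 + 100*7 + 300 + 100 = 4100
step 3: join E via merge
    card(P join E) = 600*500/(2) = 150000
    cost = 4100 + 600*10 + 500*9 + 600 + 500 = 15700
step 4: join B via nl_idx
    card(P join B) = 150000*150/(50) = 450000
    cost = 15700 + 150000*8 + 450000 = 1665700
step 5: join C via hash
    card(P join C) = 450000*400/(10) = 18000000
    cost = 1665700 + 2*400*9 + 450000 = 2122900

2122900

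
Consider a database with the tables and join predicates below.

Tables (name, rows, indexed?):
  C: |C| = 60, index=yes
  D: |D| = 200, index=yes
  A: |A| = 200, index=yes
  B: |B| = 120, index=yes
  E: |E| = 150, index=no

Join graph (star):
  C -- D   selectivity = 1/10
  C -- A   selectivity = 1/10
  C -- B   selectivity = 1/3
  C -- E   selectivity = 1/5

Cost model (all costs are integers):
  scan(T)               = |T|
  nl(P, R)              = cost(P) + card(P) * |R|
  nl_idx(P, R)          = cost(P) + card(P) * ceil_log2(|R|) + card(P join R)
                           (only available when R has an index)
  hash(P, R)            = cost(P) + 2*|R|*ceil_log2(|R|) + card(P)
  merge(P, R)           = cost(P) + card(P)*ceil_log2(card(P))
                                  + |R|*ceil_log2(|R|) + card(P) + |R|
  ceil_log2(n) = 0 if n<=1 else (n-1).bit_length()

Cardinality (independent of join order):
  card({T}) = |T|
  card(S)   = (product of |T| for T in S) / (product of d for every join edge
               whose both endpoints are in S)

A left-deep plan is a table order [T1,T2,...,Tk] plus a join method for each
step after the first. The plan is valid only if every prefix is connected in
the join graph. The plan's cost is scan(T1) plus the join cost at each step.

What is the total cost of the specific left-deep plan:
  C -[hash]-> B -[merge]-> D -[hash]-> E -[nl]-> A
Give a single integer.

step 1: scan C: cost=60, card=60
step 2: join B via hash
    card(P join B) = 60*120/(3) = 2400
    cost = 60 + 2*120*7 + 60 = 1800
step 3: join D via merge
    card(P join D) = 2400*200/(10) = 48000
    cost = 1800 + 2400*12 + 200*8 + 2400 + 200 = 34800
step 4: join E via hash
    card(P join E) = 48000*150/(5) = 1440000
    cost = 34800 + 2*150*8 + 48000 = 85200
step 5: join A via nl
    card(P join A) = 1440000*200/(10) = 28800000
    cost = 85200 + 1440000*200 = 288085200

288085200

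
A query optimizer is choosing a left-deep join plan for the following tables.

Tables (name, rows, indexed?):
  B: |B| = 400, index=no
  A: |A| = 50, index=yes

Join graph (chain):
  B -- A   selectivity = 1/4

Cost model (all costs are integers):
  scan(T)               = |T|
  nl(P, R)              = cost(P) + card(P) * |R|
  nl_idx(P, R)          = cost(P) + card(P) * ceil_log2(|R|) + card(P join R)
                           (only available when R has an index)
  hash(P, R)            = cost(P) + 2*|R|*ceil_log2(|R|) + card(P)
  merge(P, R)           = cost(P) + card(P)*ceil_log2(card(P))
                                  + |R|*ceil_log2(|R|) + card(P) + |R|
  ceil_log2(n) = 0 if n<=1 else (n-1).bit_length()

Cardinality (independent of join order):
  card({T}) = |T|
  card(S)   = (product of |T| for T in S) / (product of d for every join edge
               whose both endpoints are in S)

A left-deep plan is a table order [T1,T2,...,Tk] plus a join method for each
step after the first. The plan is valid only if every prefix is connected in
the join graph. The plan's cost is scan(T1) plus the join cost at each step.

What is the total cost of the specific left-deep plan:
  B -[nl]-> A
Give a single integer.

step 1: scan B: cost=400, card=400
step 2: join A via nl
    card(P join A) = 400*50/(4) = 5000
    cost = 400 + 400*50 = 20400

20400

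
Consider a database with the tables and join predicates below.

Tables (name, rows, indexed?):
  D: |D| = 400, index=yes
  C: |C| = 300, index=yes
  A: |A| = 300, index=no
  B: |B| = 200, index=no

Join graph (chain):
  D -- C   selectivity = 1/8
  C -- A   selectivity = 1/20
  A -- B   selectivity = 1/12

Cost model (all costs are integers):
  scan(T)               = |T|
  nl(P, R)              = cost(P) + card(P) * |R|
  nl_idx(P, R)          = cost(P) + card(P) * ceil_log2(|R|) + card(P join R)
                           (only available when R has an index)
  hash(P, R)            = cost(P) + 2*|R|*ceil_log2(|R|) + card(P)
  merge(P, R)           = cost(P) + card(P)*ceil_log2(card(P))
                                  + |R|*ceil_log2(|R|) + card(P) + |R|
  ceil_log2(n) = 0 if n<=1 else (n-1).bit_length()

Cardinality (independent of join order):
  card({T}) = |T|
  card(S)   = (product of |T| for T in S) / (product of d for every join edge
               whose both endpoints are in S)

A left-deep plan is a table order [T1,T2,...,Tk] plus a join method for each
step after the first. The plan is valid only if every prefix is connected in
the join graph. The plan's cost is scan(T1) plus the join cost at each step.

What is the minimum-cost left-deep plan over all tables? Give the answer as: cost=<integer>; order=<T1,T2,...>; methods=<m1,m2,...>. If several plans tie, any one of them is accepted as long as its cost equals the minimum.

cost=95900; order=A,C,B,D; methods=hash,hash,hash

Selinger DP (subsets sized 1..n):
  {D}: scan cost=400, card=400
  {C}: scan cost=300, card=300
  {A}: scan cost=300, card=300
  {B}: scan cost=200, card=200
  {CD}: card=15000; try (C,hash)→6200, (D,merge)→7300, (C,merge)→7400, (D,hash)→7800, (D,nl_idx)→18000, (C,nl_idx)→19000 …(+2); best=6200 via (C,hash)
  {AC}: card=4500; try (C,hash)→6000, (A,hash)→6000, (C,merge)→6300, (A,merge)→6300, (C,nl_idx)→7500, (C,nl)→90300 …(+1); best=6000 via (C,hash)
  {AB}: card=5000; try (B,hash)→3800, (A,merge)→5000, (B,merge)→5100, (A,hash)→5800, (A,nl)→60200, (B,nl)→60300; best=3800 via (B,hash)
  {ACD}: card=225000; try (D,hash)→17700, (A,hash)→26600, (D,merge)→73000, (A,merge)→234200, (D,nl_idx)→271500, (D,nl)→1806000 …(+1); best=17700 via (D,hash)
  {ABC}: card=75000; try (B,hash)→13700, (C,hash)→14200, (B,merge)→70800, (C,merge)→76800, (C,nl_idx)→123800, (B,nl)→906000 …(+1); best=13700 via (B,hash)
  {ABCD}: card=3750000; try (D,hash)→95900, (B,hash)→245900, (D,merge)→1367700, (B,merge)→4294500, (D,nl_idx)→4438700, (D,nl)→30013700 …(+1); best=95900 via (D,hash)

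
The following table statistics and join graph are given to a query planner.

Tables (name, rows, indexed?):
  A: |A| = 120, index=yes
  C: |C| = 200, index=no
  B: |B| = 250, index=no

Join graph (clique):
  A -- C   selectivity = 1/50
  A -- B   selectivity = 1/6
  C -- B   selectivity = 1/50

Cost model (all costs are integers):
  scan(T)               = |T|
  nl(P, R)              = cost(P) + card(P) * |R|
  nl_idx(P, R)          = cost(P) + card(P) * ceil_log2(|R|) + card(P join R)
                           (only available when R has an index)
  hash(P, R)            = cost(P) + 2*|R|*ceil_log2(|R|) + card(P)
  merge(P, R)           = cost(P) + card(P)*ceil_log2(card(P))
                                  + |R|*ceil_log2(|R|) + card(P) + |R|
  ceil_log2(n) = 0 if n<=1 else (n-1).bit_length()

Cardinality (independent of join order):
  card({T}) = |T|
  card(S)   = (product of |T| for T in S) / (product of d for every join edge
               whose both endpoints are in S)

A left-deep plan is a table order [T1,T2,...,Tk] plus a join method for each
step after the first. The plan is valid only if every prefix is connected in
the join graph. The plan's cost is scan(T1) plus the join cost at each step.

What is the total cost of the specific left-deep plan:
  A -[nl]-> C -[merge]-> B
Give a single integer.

31170

step 1: scan A: cost=120, card=120
step 2: join C via nl
    card(P join C) = 120*200/(50) = 480
    cost = 120 + 120*200 = 24120
step 3: join B via merge
    card(P join B) = 480*250/(6*50) = 400
    cost = 24120 + 480*9 + 250*8 + 480 + 250 = 31170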